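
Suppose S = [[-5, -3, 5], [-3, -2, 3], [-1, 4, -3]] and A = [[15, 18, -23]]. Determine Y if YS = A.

Since S sits to the right of Y, Y = AS⁻¹.
S has determinant -4; S⁻¹ = [[3/2, -11/4, -1/4], [3, -5, 0], [7/2, -23/4, -1/4]].
Y = AS⁻¹ = [[15, 18, -23]] · [[3/2, -11/4, -1/4], [3, -5, 0], [7/2, -23/4, -1/4]] = [[-4, 1, 2]].

Y = [[-4, 1, 2]]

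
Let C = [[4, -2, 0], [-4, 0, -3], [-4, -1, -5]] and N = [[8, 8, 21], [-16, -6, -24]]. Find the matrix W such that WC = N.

W = [[-1, 3, -6], [0, -2, 6]]

Right-multiplying both sides by C⁻¹ gives W = NC⁻¹.
det C = 4; the adjugate gives C⁻¹ = [[-3/4, -5/2, 3/2], [-2, -5, 3], [1, 3, -2]].
W = NC⁻¹ = [[8, 8, 21], [-16, -6, -24]] · [[-3/4, -5/2, 3/2], [-2, -5, 3], [1, 3, -2]] = [[-1, 3, -6], [0, -2, 6]].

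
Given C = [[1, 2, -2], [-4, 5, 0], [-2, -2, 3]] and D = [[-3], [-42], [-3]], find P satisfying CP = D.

P = [[3], [-6], [-3]]

Since C multiplies P on the left, P = C⁻¹D.
det C = 3, so C⁻¹ = [[5, -2/3, 10/3], [4, -1/3, 8/3], [6, -2/3, 13/3]].
P = C⁻¹D = [[5, -2/3, 10/3], [4, -1/3, 8/3], [6, -2/3, 13/3]] · [[-3], [-42], [-3]] = [[3], [-6], [-3]].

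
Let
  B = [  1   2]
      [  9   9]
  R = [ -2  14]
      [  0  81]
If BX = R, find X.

Left-multiplying both sides by B⁻¹ gives X = B⁻¹R.
B has determinant -9; B⁻¹ = [[-1, 2/9], [1, -1/9]].
X = B⁻¹R = [[-1, 2/9], [1, -1/9]] · [[-2, 14], [0, 81]] = [[2, 4], [-2, 5]].

X = [[2, 4], [-2, 5]]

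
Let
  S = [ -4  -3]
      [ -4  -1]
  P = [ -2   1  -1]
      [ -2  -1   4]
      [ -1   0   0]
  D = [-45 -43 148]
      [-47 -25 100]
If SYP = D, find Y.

Isolating Y: multiply by S⁻¹ from the left and P⁻¹ from the right, so Y = S⁻¹DP⁻¹.
S has determinant -8; S⁻¹ = [[1/8, -3/8], [-1/2, 1/2]].
det P = -3; the adjugate gives P⁻¹ = [[0, 0, -1], [4/3, 1/3, -10/3], [1/3, 1/3, -4/3]].
S⁻¹D = [[12, 4, -19], [-1, 9, -24]].
Y = (S⁻¹D)P⁻¹ = [[-1, -5, 0], [4, -5, 3]].

Y = [[-1, -5, 0], [4, -5, 3]]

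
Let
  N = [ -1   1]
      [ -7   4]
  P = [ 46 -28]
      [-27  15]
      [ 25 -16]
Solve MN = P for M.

Right-multiplying both sides by N⁻¹ gives M = PN⁻¹.
det N = 3; the adjugate gives N⁻¹ = [[4/3, -1/3], [7/3, -1/3]].
M = PN⁻¹ = [[46, -28], [-27, 15], [25, -16]] · [[4/3, -1/3], [7/3, -1/3]] = [[-4, -6], [-1, 4], [-4, -3]].

M = [[-4, -6], [-1, 4], [-4, -3]]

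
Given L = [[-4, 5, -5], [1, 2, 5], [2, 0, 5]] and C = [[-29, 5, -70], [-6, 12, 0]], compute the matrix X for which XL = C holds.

Right-multiplying both sides by L⁻¹ gives X = CL⁻¹.
det L = 5; the adjugate gives L⁻¹ = [[2, -5, 7], [1, -2, 3], [-4/5, 2, -13/5]].
X = CL⁻¹ = [[-29, 5, -70], [-6, 12, 0]] · [[2, -5, 7], [1, -2, 3], [-4/5, 2, -13/5]] = [[3, -5, -6], [0, 6, -6]].

X = [[3, -5, -6], [0, 6, -6]]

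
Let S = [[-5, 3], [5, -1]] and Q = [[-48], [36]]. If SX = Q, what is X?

X = [[6], [-6]]

Since S multiplies X on the left, X = S⁻¹Q.
det S = -10; the adjugate gives S⁻¹ = [[1/10, 3/10], [1/2, 1/2]].
X = S⁻¹Q = [[1/10, 3/10], [1/2, 1/2]] · [[-48], [36]] = [[6], [-6]].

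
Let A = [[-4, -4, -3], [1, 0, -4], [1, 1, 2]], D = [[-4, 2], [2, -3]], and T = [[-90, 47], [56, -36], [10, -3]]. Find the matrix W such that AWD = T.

W = A⁻¹TD⁻¹ (apply A⁻¹ on the left and D⁻¹ on the right).
det A = 5; the adjugate gives A⁻¹ = [[4/5, 1, 16/5], [-6/5, -1, -19/5], [1/5, 0, 4/5]].
det D = 8; the adjugate gives D⁻¹ = [[-3/8, -1/4], [-1/4, -1/2]].
A⁻¹T = [[16, -8], [14, -9], [-10, 7]].
W = (A⁻¹T)D⁻¹ = [[-4, 0], [-3, 1], [2, -1]].

W = [[-4, 0], [-3, 1], [2, -1]]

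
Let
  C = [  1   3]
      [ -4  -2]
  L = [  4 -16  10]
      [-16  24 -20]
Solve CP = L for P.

P = [[4, -4, 4], [0, -4, 2]]

Left-multiplying both sides by C⁻¹ gives P = C⁻¹L.
C has determinant 10; C⁻¹ = [[-1/5, -3/10], [2/5, 1/10]].
P = C⁻¹L = [[-1/5, -3/10], [2/5, 1/10]] · [[4, -16, 10], [-16, 24, -20]] = [[4, -4, 4], [0, -4, 2]].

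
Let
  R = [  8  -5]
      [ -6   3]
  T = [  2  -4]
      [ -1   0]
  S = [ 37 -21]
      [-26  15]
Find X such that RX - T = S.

X = [[3, 0], [-3, 5]]

RX = S + T = [[39, -25], [-27, 15]].
Since R multiplies X on the left, X = R⁻¹(S + T).
det R = -6; the adjugate gives R⁻¹ = [[-1/2, -5/6], [-1, -4/3]].
X = R⁻¹(S + T) = [[3, 0], [-3, 5]].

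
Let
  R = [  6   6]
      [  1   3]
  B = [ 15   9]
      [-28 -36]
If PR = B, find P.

Right-multiplying both sides by R⁻¹ gives P = BR⁻¹.
R has determinant 12; R⁻¹ = [[1/4, -1/2], [-1/12, 1/2]].
P = BR⁻¹ = [[15, 9], [-28, -36]] · [[1/4, -1/2], [-1/12, 1/2]] = [[3, -3], [-4, -4]].

P = [[3, -3], [-4, -4]]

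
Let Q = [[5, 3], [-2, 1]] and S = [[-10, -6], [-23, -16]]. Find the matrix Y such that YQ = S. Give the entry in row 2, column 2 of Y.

-1

Q is on the right of Y, so right-multiply by Q⁻¹: Y = SQ⁻¹.
Q has determinant 11; Q⁻¹ = [[1/11, -3/11], [2/11, 5/11]].
Y = SQ⁻¹ = [[-10, -6], [-23, -16]] · [[1/11, -3/11], [2/11, 5/11]] = [[-2, 0], [-5, -1]].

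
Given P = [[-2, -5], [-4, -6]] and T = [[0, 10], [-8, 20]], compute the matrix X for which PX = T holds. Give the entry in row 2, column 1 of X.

P is on the left of X, so left-multiply by P⁻¹: X = P⁻¹T.
P has determinant -8; P⁻¹ = [[3/4, -5/8], [-1/2, 1/4]].
X = P⁻¹T = [[3/4, -5/8], [-1/2, 1/4]] · [[0, 10], [-8, 20]] = [[5, -5], [-2, 0]].

-2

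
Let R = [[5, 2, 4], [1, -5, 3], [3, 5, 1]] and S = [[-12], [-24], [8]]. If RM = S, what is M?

M = [[-4], [4], [0]]

R is on the left of M, so left-multiply by R⁻¹: M = R⁻¹S.
det R = -4; the adjugate gives R⁻¹ = [[5, -9/2, -13/2], [-2, 7/4, 11/4], [-5, 19/4, 27/4]].
M = R⁻¹S = [[5, -9/2, -13/2], [-2, 7/4, 11/4], [-5, 19/4, 27/4]] · [[-12], [-24], [8]] = [[-4], [4], [0]].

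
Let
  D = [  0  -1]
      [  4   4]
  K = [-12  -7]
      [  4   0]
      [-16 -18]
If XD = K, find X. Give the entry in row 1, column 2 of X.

-3

Since D sits to the right of X, X = KD⁻¹.
D has determinant 4; D⁻¹ = [[1, 1/4], [-1, 0]].
X = KD⁻¹ = [[-12, -7], [4, 0], [-16, -18]] · [[1, 1/4], [-1, 0]] = [[-5, -3], [4, 1], [2, -4]].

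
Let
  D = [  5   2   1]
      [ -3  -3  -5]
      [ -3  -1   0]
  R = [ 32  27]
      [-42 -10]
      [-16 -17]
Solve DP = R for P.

Since D multiplies P on the left, P = D⁻¹R.
det D = -1; the adjugate gives D⁻¹ = [[5, 1, 7], [-15, -3, -22], [6, 1, 9]].
P = D⁻¹R = [[5, 1, 7], [-15, -3, -22], [6, 1, 9]] · [[32, 27], [-42, -10], [-16, -17]] = [[6, 6], [-2, -1], [6, -1]].

P = [[6, 6], [-2, -1], [6, -1]]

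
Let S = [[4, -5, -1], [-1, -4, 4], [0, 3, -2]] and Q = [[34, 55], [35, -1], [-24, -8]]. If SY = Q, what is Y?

Y = [[5, 5], [-4, -6], [6, -5]]

Since S multiplies Y on the left, Y = S⁻¹Q.
det S = -3; the adjugate gives S⁻¹ = [[4/3, 13/3, 8], [2/3, 8/3, 5], [1, 4, 7]].
Y = S⁻¹Q = [[4/3, 13/3, 8], [2/3, 8/3, 5], [1, 4, 7]] · [[34, 55], [35, -1], [-24, -8]] = [[5, 5], [-4, -6], [6, -5]].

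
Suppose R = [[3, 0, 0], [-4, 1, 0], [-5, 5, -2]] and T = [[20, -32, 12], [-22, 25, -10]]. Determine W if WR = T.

R is on the right of W, so right-multiply by R⁻¹: W = TR⁻¹.
det R = -6; the adjugate gives R⁻¹ = [[1/3, 0, 0], [4/3, 1, 0], [5/2, 5/2, -1/2]].
W = TR⁻¹ = [[20, -32, 12], [-22, 25, -10]] · [[1/3, 0, 0], [4/3, 1, 0], [5/2, 5/2, -1/2]] = [[-6, -2, -6], [1, 0, 5]].

W = [[-6, -2, -6], [1, 0, 5]]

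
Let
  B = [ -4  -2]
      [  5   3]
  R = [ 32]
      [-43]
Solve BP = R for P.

B is on the left of P, so left-multiply by B⁻¹: P = B⁻¹R.
det B = -2, so B⁻¹ = [[-3/2, -1], [5/2, 2]].
P = B⁻¹R = [[-3/2, -1], [5/2, 2]] · [[32], [-43]] = [[-5], [-6]].

P = [[-5], [-6]]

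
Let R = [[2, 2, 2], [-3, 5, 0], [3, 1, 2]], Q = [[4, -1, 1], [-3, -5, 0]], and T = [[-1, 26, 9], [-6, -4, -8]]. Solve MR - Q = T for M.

MR = T + Q = [[3, 25, 10], [-9, -9, -8]].
R is on the right of M, so right-multiply by R⁻¹: M = (T + Q)R⁻¹.
det R = -4, so R⁻¹ = [[-5/2, 1/2, 5/2], [-3/2, 1/2, 3/2], [9/2, -1, -4]].
M = (T + Q)R⁻¹ = [[0, 4, 5], [0, -1, -4]].

M = [[0, 4, 5], [0, -1, -4]]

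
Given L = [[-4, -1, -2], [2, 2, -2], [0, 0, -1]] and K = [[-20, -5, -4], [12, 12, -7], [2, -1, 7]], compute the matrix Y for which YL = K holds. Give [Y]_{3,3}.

-3

Right-multiplying both sides by L⁻¹ gives Y = KL⁻¹.
det L = 6; the adjugate gives L⁻¹ = [[-1/3, -1/6, 1], [1/3, 2/3, -2], [0, 0, -1]].
Y = KL⁻¹ = [[-20, -5, -4], [12, 12, -7], [2, -1, 7]] · [[-1/3, -1/6, 1], [1/3, 2/3, -2], [0, 0, -1]] = [[5, 0, -6], [0, 6, -5], [-1, -1, -3]].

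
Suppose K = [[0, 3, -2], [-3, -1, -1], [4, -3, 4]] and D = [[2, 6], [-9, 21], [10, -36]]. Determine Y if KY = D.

Y = [[5, -6], [-2, 0], [-4, -3]]

Left-multiplying both sides by K⁻¹ gives Y = K⁻¹D.
K has determinant -2; K⁻¹ = [[7/2, 3, 5/2], [-4, -4, -3], [-13/2, -6, -9/2]].
Y = K⁻¹D = [[7/2, 3, 5/2], [-4, -4, -3], [-13/2, -6, -9/2]] · [[2, 6], [-9, 21], [10, -36]] = [[5, -6], [-2, 0], [-4, -3]].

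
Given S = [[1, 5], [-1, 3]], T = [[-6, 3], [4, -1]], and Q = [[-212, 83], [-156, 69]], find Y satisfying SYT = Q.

Y = [[-5, -3], [5, -4]]

Isolating Y: multiply by S⁻¹ from the left and T⁻¹ from the right, so Y = S⁻¹QT⁻¹.
det S = 8, so S⁻¹ = [[3/8, -5/8], [1/8, 1/8]].
T has determinant -6; T⁻¹ = [[1/6, 1/2], [2/3, 1]].
S⁻¹Q = [[18, -12], [-46, 19]].
Y = (S⁻¹Q)T⁻¹ = [[-5, -3], [5, -4]].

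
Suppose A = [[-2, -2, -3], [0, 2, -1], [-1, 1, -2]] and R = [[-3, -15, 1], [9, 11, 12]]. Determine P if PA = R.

P = [[2, -5, -1], [-4, 2, -1]]

Since A sits to the right of P, P = RA⁻¹.
det A = -2, so A⁻¹ = [[3/2, 7/2, -4], [-1/2, -1/2, 1], [-1, -2, 2]].
P = RA⁻¹ = [[-3, -15, 1], [9, 11, 12]] · [[3/2, 7/2, -4], [-1/2, -1/2, 1], [-1, -2, 2]] = [[2, -5, -1], [-4, 2, -1]].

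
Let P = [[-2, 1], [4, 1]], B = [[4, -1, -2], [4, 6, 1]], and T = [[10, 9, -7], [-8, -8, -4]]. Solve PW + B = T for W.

W = [[-3, -4, 0], [0, 2, -5]]

PW = T − B = [[6, 10, -5], [-12, -14, -5]].
P is on the left of W, so left-multiply by P⁻¹: W = P⁻¹(T − B).
P has determinant -6; P⁻¹ = [[-1/6, 1/6], [2/3, 1/3]].
W = P⁻¹(T − B) = [[-3, -4, 0], [0, 2, -5]].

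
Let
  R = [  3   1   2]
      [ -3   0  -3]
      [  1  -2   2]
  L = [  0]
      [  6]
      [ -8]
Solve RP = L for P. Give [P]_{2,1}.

Left-multiplying both sides by R⁻¹ gives P = R⁻¹L.
det R = -3; the adjugate gives R⁻¹ = [[2, 2, 1], [-1, -4/3, -1], [-2, -7/3, -1]].
P = R⁻¹L = [[2, 2, 1], [-1, -4/3, -1], [-2, -7/3, -1]] · [[0], [6], [-8]] = [[4], [0], [-6]].

0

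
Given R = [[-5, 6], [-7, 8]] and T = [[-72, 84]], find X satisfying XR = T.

Since R sits to the right of X, X = TR⁻¹.
det R = 2; the adjugate gives R⁻¹ = [[4, -3], [7/2, -5/2]].
X = TR⁻¹ = [[-72, 84]] · [[4, -3], [7/2, -5/2]] = [[6, 6]].

X = [[6, 6]]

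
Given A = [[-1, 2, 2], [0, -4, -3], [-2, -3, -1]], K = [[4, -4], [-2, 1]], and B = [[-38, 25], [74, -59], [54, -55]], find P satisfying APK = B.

Isolating P: multiply by A⁻¹ from the left and K⁻¹ from the right, so P = A⁻¹BK⁻¹.
det A = 1, so A⁻¹ = [[-5, -4, 2], [6, 5, -3], [-8, -7, 4]].
det K = -4, so K⁻¹ = [[-1/4, -1], [-1/2, -1]].
A⁻¹B = [[2, 1], [-20, 20], [2, -7]].
P = (A⁻¹B)K⁻¹ = [[-1, -3], [-5, 0], [3, 5]].

P = [[-1, -3], [-5, 0], [3, 5]]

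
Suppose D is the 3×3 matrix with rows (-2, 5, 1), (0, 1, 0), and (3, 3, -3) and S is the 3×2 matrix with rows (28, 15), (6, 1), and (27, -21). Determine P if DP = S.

D is on the left of P, so left-multiply by D⁻¹: P = D⁻¹S.
det D = 3, so D⁻¹ = [[-1, 6, -1/3], [0, 1, 0], [-1, 7, -2/3]].
P = D⁻¹S = [[-1, 6, -1/3], [0, 1, 0], [-1, 7, -2/3]] · [[28, 15], [6, 1], [27, -21]] = [[-1, -2], [6, 1], [-4, 6]].

P = [[-1, -2], [6, 1], [-4, 6]]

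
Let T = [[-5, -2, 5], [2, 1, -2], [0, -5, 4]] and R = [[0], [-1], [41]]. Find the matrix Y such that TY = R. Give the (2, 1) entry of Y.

-5

Left-multiplying both sides by T⁻¹ gives Y = T⁻¹R.
det T = -4; the adjugate gives T⁻¹ = [[3/2, 17/4, 1/4], [2, 5, 0], [5/2, 25/4, 1/4]].
Y = T⁻¹R = [[3/2, 17/4, 1/4], [2, 5, 0], [5/2, 25/4, 1/4]] · [[0], [-1], [41]] = [[6], [-5], [4]].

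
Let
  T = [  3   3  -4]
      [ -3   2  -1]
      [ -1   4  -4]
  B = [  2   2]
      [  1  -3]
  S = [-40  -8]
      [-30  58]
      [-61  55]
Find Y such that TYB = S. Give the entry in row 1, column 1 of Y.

0

Left-multiply by T⁻¹ and right-multiply by B⁻¹: Y = T⁻¹SB⁻¹.
det T = -5, so T⁻¹ = [[4/5, 4/5, -1], [11/5, 16/5, -3], [2, 3, -3]].
det B = -8, so B⁻¹ = [[3/8, 1/4], [1/8, -1/4]].
T⁻¹S = [[5, -15], [-1, 3], [13, -7]].
Y = (T⁻¹S)B⁻¹ = [[0, 5], [0, -1], [4, 5]].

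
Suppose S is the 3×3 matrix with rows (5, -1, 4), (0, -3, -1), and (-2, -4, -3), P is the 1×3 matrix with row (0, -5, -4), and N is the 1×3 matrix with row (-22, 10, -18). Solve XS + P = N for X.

X = [[-4, -5, 1]]

XS = N − P = [[-22, 15, -14]].
S is on the right of X, so right-multiply by S⁻¹: X = (N − P)S⁻¹.
det S = -1; the adjugate gives S⁻¹ = [[-5, 19, -13], [-2, 7, -5], [6, -22, 15]].
X = (N − P)S⁻¹ = [[-4, -5, 1]].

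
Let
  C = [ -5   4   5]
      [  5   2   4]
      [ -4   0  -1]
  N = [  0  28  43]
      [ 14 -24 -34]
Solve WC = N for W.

Right-multiplying both sides by C⁻¹ gives W = NC⁻¹.
det C = 6; the adjugate gives C⁻¹ = [[-1/3, 2/3, 1], [-11/6, 25/6, 15/2], [4/3, -8/3, -5]].
W = NC⁻¹ = [[0, 28, 43], [14, -24, -34]] · [[-1/3, 2/3, 1], [-11/6, 25/6, 15/2], [4/3, -8/3, -5]] = [[6, 2, -5], [-6, 0, 4]].

W = [[6, 2, -5], [-6, 0, 4]]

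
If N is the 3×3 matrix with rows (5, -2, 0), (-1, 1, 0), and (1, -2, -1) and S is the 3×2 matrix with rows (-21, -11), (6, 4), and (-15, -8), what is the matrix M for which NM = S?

M = [[-3, -1], [3, 3], [6, 1]]

Since N multiplies M on the left, M = N⁻¹S.
det N = -3; the adjugate gives N⁻¹ = [[1/3, 2/3, 0], [1/3, 5/3, 0], [-1/3, -8/3, -1]].
M = N⁻¹S = [[1/3, 2/3, 0], [1/3, 5/3, 0], [-1/3, -8/3, -1]] · [[-21, -11], [6, 4], [-15, -8]] = [[-3, -1], [3, 3], [6, 1]].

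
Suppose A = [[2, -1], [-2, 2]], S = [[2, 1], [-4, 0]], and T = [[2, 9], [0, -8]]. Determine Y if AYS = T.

Y = [[5, 2], [1, 0]]

Y = A⁻¹TS⁻¹ (apply A⁻¹ on the left and S⁻¹ on the right).
A has determinant 2; A⁻¹ = [[1, 1/2], [1, 1]].
det S = 4, so S⁻¹ = [[0, -1/4], [1, 1/2]].
A⁻¹T = [[2, 5], [2, 1]].
Y = (A⁻¹T)S⁻¹ = [[5, 2], [1, 0]].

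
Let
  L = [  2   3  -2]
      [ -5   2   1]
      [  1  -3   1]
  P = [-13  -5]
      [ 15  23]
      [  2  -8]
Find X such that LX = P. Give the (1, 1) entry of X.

Left-multiplying both sides by L⁻¹ gives X = L⁻¹P.
det L = 2; the adjugate gives L⁻¹ = [[5/2, 3/2, 7/2], [3, 2, 4], [13/2, 9/2, 19/2]].
X = L⁻¹P = [[5/2, 3/2, 7/2], [3, 2, 4], [13/2, 9/2, 19/2]] · [[-13, -5], [15, 23], [2, -8]] = [[-3, -6], [-1, -1], [2, -5]].

-3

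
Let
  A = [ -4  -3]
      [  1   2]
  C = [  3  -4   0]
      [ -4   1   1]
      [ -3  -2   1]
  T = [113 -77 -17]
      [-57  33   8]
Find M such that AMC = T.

Left-multiply by A⁻¹ and right-multiply by C⁻¹: M = A⁻¹TC⁻¹.
det A = -5, so A⁻¹ = [[-2/5, -3/5], [1/5, 4/5]].
C has determinant 5; C⁻¹ = [[3/5, 4/5, -4/5], [1/5, 3/5, -3/5], [11/5, 18/5, -13/5]].
A⁻¹T = [[-11, 11, 2], [-23, 11, 3]].
M = (A⁻¹T)C⁻¹ = [[0, 5, -3], [-5, -1, 4]].

M = [[0, 5, -3], [-5, -1, 4]]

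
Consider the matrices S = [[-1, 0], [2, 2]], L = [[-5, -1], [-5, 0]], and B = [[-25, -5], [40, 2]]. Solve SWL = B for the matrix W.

W = [[-5, 0], [4, -3]]

Isolating W: multiply by S⁻¹ from the left and L⁻¹ from the right, so W = S⁻¹BL⁻¹.
det S = -2, so S⁻¹ = [[-1, 0], [1, 1/2]].
L has determinant -5; L⁻¹ = [[0, -1/5], [-1, 1]].
S⁻¹B = [[25, 5], [-5, -4]].
W = (S⁻¹B)L⁻¹ = [[-5, 0], [4, -3]].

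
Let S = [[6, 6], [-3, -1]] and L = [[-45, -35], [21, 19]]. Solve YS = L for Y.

Since S sits to the right of Y, Y = LS⁻¹.
det S = 12; the adjugate gives S⁻¹ = [[-1/12, -1/2], [1/4, 1/2]].
Y = LS⁻¹ = [[-45, -35], [21, 19]] · [[-1/12, -1/2], [1/4, 1/2]] = [[-5, 5], [3, -1]].

Y = [[-5, 5], [3, -1]]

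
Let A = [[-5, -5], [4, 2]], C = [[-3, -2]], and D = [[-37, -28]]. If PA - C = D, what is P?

PA = D + C = [[-40, -30]].
A is on the right of P, so right-multiply by A⁻¹: P = (D + C)A⁻¹.
A has determinant 10; A⁻¹ = [[1/5, 1/2], [-2/5, -1/2]].
P = (D + C)A⁻¹ = [[4, -5]].

P = [[4, -5]]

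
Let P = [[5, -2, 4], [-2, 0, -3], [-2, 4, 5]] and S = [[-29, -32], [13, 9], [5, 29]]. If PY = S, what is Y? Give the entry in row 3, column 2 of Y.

1

Since P multiplies Y on the left, Y = P⁻¹S.
P has determinant -4; P⁻¹ = [[-3, -13/2, -3/2], [-4, -33/4, -7/4], [2, 4, 1]].
Y = P⁻¹S = [[-3, -13/2, -3/2], [-4, -33/4, -7/4], [2, 4, 1]] · [[-29, -32], [13, 9], [5, 29]] = [[-5, -6], [0, 3], [-1, 1]].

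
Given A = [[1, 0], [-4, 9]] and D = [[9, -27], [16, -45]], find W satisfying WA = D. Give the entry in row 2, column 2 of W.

-5

Right-multiplying both sides by A⁻¹ gives W = DA⁻¹.
A has determinant 9; A⁻¹ = [[1, 0], [4/9, 1/9]].
W = DA⁻¹ = [[9, -27], [16, -45]] · [[1, 0], [4/9, 1/9]] = [[-3, -3], [-4, -5]].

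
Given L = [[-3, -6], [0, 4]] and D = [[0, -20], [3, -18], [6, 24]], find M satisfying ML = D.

M = [[0, -5], [-1, -6], [-2, 3]]

Right-multiplying both sides by L⁻¹ gives M = DL⁻¹.
det L = -12; the adjugate gives L⁻¹ = [[-1/3, -1/2], [0, 1/4]].
M = DL⁻¹ = [[0, -20], [3, -18], [6, 24]] · [[-1/3, -1/2], [0, 1/4]] = [[0, -5], [-1, -6], [-2, 3]].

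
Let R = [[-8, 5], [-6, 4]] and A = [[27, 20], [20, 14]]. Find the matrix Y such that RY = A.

Y = [[-4, -5], [-1, -4]]

Left-multiplying both sides by R⁻¹ gives Y = R⁻¹A.
det R = -2; the adjugate gives R⁻¹ = [[-2, 5/2], [-3, 4]].
Y = R⁻¹A = [[-2, 5/2], [-3, 4]] · [[27, 20], [20, 14]] = [[-4, -5], [-1, -4]].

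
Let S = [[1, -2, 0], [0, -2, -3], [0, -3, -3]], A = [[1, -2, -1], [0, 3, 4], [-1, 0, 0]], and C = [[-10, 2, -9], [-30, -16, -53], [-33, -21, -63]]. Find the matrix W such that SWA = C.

Left-multiply by S⁻¹ and right-multiply by A⁻¹: W = S⁻¹CA⁻¹.
S has determinant -3; S⁻¹ = [[1, 2, -2], [0, 1, -1], [0, -1, 2/3]].
det A = 5, so A⁻¹ = [[0, 0, -1], [-4/5, -1/5, -4/5], [3/5, 2/5, 3/5]].
S⁻¹C = [[-4, 12, 11], [3, 5, 10], [8, 2, 11]].
W = (S⁻¹C)A⁻¹ = [[-3, 2, 1], [2, 3, -1], [5, 4, -3]].

W = [[-3, 2, 1], [2, 3, -1], [5, 4, -3]]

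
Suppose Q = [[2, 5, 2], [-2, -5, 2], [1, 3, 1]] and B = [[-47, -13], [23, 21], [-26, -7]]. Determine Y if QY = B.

Q is on the left of Y, so left-multiply by Q⁻¹: Y = Q⁻¹B.
Q has determinant -4; Q⁻¹ = [[11/4, -1/4, -5], [-1, 0, 2], [1/4, 1/4, 0]].
Y = Q⁻¹B = [[11/4, -1/4, -5], [-1, 0, 2], [1/4, 1/4, 0]] · [[-47, -13], [23, 21], [-26, -7]] = [[-5, -6], [-5, -1], [-6, 2]].

Y = [[-5, -6], [-5, -1], [-6, 2]]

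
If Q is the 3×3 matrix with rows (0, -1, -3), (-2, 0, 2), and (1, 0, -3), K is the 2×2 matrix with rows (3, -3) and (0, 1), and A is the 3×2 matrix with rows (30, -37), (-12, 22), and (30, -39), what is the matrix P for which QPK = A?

P = [[-2, -3], [2, 1], [-4, 2]]

P = Q⁻¹AK⁻¹ (apply Q⁻¹ on the left and K⁻¹ on the right).
det Q = 4, so Q⁻¹ = [[0, -3/4, -1/2], [-1, 3/4, 3/2], [0, -1/4, -1/2]].
K has determinant 3; K⁻¹ = [[1/3, 1], [0, 1]].
Q⁻¹A = [[-6, 3], [6, -5], [-12, 14]].
P = (Q⁻¹A)K⁻¹ = [[-2, -3], [2, 1], [-4, 2]].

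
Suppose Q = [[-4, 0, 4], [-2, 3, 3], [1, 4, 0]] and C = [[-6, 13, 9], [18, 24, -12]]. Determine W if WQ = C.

Q is on the right of W, so right-multiply by Q⁻¹: W = CQ⁻¹.
det Q = 4; the adjugate gives Q⁻¹ = [[-3, 4, -3], [3/4, -1, 1], [-11/4, 4, -3]].
W = CQ⁻¹ = [[-6, 13, 9], [18, 24, -12]] · [[-3, 4, -3], [3/4, -1, 1], [-11/4, 4, -3]] = [[3, -1, 4], [-3, 0, 6]].

W = [[3, -1, 4], [-3, 0, 6]]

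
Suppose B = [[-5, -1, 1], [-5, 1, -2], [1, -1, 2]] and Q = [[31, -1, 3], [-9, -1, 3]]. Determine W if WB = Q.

W = [[-1, -6, -4], [-1, 4, 6]]

Since B sits to the right of W, W = QB⁻¹.
det B = -4; the adjugate gives B⁻¹ = [[0, -1/4, -1/4], [-2, 11/4, 15/4], [-1, 3/2, 5/2]].
W = QB⁻¹ = [[31, -1, 3], [-9, -1, 3]] · [[0, -1/4, -1/4], [-2, 11/4, 15/4], [-1, 3/2, 5/2]] = [[-1, -6, -4], [-1, 4, 6]].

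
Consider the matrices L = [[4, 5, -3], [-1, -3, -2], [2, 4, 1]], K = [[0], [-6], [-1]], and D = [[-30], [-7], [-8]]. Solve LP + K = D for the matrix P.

P = [[0], [-3], [5]]

LP = D − K = [[-30], [-1], [-7]].
L is on the left of P, so left-multiply by L⁻¹: P = L⁻¹(D − K).
det L = -1, so L⁻¹ = [[-5, 17, 19], [3, -10, -11], [-2, 6, 7]].
P = L⁻¹(D − K) = [[0], [-3], [5]].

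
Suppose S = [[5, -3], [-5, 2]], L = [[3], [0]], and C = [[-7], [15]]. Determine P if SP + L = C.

SP = C − L = [[-10], [15]].
Since S multiplies P on the left, P = S⁻¹(C − L).
det S = -5, so S⁻¹ = [[-2/5, -3/5], [-1, -1]].
P = S⁻¹(C − L) = [[-5], [-5]].

P = [[-5], [-5]]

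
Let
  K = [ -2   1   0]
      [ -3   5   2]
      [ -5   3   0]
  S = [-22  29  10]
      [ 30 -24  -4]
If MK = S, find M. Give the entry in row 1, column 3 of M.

K is on the right of M, so right-multiply by K⁻¹: M = SK⁻¹.
det K = 2, so K⁻¹ = [[-3, 0, 1], [-5, 0, 2], [8, 1/2, -7/2]].
M = SK⁻¹ = [[-22, 29, 10], [30, -24, -4]] · [[-3, 0, 1], [-5, 0, 2], [8, 1/2, -7/2]] = [[1, 5, 1], [-2, -2, -4]].

1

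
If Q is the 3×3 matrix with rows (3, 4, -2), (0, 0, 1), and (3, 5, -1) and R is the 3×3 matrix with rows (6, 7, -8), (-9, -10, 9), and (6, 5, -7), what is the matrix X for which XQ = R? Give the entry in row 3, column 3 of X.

Q is on the right of X, so right-multiply by Q⁻¹: X = RQ⁻¹.
det Q = -3; the adjugate gives Q⁻¹ = [[5/3, 2, -4/3], [-1, -1, 1], [0, 1, 0]].
X = RQ⁻¹ = [[6, 7, -8], [-9, -10, 9], [6, 5, -7]] · [[5/3, 2, -4/3], [-1, -1, 1], [0, 1, 0]] = [[3, -3, -1], [-5, 1, 2], [5, 0, -3]].

-3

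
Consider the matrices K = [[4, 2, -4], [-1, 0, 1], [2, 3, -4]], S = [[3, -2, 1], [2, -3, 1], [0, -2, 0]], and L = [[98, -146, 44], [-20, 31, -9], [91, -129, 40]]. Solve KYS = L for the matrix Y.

Y = [[0, 4, 1], [1, 3, 0], [-2, -3, -2]]

Isolating Y: multiply by K⁻¹ from the left and S⁻¹ from the right, so Y = K⁻¹LS⁻¹.
det K = -4, so K⁻¹ = [[3/4, 1, -1/2], [1/2, 2, 0], [3/4, 2, -1/2]].
S has determinant 2; S⁻¹ = [[1, -1, 1/2], [0, 0, -1/2], [-2, 3, -5/2]].
K⁻¹L = [[8, -14, 4], [9, -11, 4], [-12, 17, -5]].
Y = (K⁻¹L)S⁻¹ = [[0, 4, 1], [1, 3, 0], [-2, -3, -2]].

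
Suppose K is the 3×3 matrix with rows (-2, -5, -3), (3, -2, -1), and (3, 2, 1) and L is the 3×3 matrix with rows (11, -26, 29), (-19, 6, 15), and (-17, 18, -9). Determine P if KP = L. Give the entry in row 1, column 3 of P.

Left-multiplying both sides by K⁻¹ gives P = K⁻¹L.
det K = -6, so K⁻¹ = [[0, 1/6, 1/6], [1, -7/6, 11/6], [-2, 11/6, -19/6]].
P = K⁻¹L = [[0, 1/6, 1/6], [1, -7/6, 11/6], [-2, 11/6, -19/6]] · [[11, -26, 29], [-19, 6, 15], [-17, 18, -9]] = [[-6, 4, 1], [2, 0, -5], [-3, 6, -2]].

1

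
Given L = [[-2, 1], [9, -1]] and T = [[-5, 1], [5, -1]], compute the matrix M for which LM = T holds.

M = [[0, 0], [-5, 1]]

Since L multiplies M on the left, M = L⁻¹T.
det L = -7, so L⁻¹ = [[1/7, 1/7], [9/7, 2/7]].
M = L⁻¹T = [[1/7, 1/7], [9/7, 2/7]] · [[-5, 1], [5, -1]] = [[0, 0], [-5, 1]].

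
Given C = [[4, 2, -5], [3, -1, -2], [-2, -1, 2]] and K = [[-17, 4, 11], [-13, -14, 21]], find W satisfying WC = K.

W = [[1, -5, 3], [-5, 3, 1]]

C is on the right of W, so right-multiply by C⁻¹: W = KC⁻¹.
det C = 5, so C⁻¹ = [[-4/5, 1/5, -9/5], [-2/5, -2/5, -7/5], [-1, 0, -2]].
W = KC⁻¹ = [[-17, 4, 11], [-13, -14, 21]] · [[-4/5, 1/5, -9/5], [-2/5, -2/5, -7/5], [-1, 0, -2]] = [[1, -5, 3], [-5, 3, 1]].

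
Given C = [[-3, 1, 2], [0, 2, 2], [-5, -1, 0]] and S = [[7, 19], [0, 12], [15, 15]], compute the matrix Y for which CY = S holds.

Left-multiplying both sides by C⁻¹ gives Y = C⁻¹S.
det C = 4; the adjugate gives C⁻¹ = [[1/2, -1/2, -1/2], [-5/2, 5/2, 3/2], [5/2, -2, -3/2]].
Y = C⁻¹S = [[1/2, -1/2, -1/2], [-5/2, 5/2, 3/2], [5/2, -2, -3/2]] · [[7, 19], [0, 12], [15, 15]] = [[-4, -4], [5, 5], [-5, 1]].

Y = [[-4, -4], [5, 5], [-5, 1]]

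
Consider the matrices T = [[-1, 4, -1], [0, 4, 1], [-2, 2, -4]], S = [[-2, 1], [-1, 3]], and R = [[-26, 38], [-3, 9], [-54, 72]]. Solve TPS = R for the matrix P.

P = T⁻¹RS⁻¹ (apply T⁻¹ on the left and S⁻¹ on the right).
det T = 2, so T⁻¹ = [[-9, 7, 4], [-1, 1, 1/2], [4, -3, -2]].
S has determinant -5; S⁻¹ = [[-3/5, 1/5], [-1/5, 2/5]].
T⁻¹R = [[-3, 9], [-4, 7], [13, -19]].
P = (T⁻¹R)S⁻¹ = [[0, 3], [1, 2], [-4, -5]].

P = [[0, 3], [1, 2], [-4, -5]]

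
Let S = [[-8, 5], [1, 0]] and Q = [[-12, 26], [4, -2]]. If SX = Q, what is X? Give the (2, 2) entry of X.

S is on the left of X, so left-multiply by S⁻¹: X = S⁻¹Q.
det S = -5, so S⁻¹ = [[0, 1], [1/5, 8/5]].
X = S⁻¹Q = [[0, 1], [1/5, 8/5]] · [[-12, 26], [4, -2]] = [[4, -2], [4, 2]].

2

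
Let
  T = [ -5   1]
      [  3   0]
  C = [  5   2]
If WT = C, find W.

W = [[2, 5]]

Since T sits to the right of W, W = CT⁻¹.
det T = -3, so T⁻¹ = [[0, 1/3], [1, 5/3]].
W = CT⁻¹ = [[5, 2]] · [[0, 1/3], [1, 5/3]] = [[2, 5]].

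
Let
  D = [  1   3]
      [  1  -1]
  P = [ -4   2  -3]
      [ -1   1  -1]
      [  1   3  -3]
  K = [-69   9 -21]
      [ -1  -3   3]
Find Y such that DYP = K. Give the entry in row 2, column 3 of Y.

Y = D⁻¹KP⁻¹ (apply D⁻¹ on the left and P⁻¹ on the right).
D has determinant -4; D⁻¹ = [[1/4, 3/4], [1/4, -1/4]].
det P = 4; the adjugate gives P⁻¹ = [[0, -3/4, 1/4], [-1, 15/4, -1/4], [-1, 7/2, -1/2]].
D⁻¹K = [[-18, 0, -3], [-17, 3, -6]].
Y = (D⁻¹K)P⁻¹ = [[3, 3, -3], [3, 3, -2]].

-2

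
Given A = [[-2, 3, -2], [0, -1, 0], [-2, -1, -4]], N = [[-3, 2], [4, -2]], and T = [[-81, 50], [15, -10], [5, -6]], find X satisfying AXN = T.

X = [[-5, 4], [5, 0], [3, -1]]

Left-multiply by A⁻¹ and right-multiply by N⁻¹: X = A⁻¹TN⁻¹.
det A = -4; the adjugate gives A⁻¹ = [[-1, -7/2, 1/2], [0, -1, 0], [1/2, 2, -1/2]].
det N = -2; the adjugate gives N⁻¹ = [[1, 1], [2, 3/2]].
A⁻¹T = [[31, -18], [-15, 10], [-13, 8]].
X = (A⁻¹T)N⁻¹ = [[-5, 4], [5, 0], [3, -1]].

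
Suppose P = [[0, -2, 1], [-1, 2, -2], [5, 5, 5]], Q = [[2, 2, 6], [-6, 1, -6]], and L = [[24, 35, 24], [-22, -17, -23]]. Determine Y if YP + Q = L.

Y = [[-1, 3, 5], [-5, -4, -4]]

YP = L − Q = [[22, 33, 18], [-16, -18, -17]].
Since P sits to the right of Y, Y = (L − Q)P⁻¹.
det P = -5; the adjugate gives P⁻¹ = [[-4, -3, -2/5], [1, 1, 1/5], [3, 2, 2/5]].
Y = (L − Q)P⁻¹ = [[-1, 3, 5], [-5, -4, -4]].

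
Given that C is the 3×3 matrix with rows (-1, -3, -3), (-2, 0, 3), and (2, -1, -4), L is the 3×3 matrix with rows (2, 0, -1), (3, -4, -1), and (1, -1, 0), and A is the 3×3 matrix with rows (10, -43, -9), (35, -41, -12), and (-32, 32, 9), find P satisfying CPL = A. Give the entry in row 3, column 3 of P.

P = C⁻¹AL⁻¹ (apply C⁻¹ on the left and L⁻¹ on the right).
C has determinant -3; C⁻¹ = [[-1, 3, 3], [2/3, -10/3, -3], [-2/3, 7/3, 2]].
det L = -3; the adjugate gives L⁻¹ = [[1/3, -1/3, 4/3], [1/3, -1/3, 1/3], [-1/3, -2/3, 8/3]].
C⁻¹A = [[-1, 16, 0], [-14, 12, 7], [11, -3, -4]].
P = (C⁻¹A)L⁻¹ = [[5, -5, 4], [-3, -4, 4], [4, 0, 3]].

3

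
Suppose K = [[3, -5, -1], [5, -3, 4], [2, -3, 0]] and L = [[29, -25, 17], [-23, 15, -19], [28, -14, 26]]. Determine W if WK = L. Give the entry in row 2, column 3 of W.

Right-multiplying both sides by K⁻¹ gives W = LK⁻¹.
det K = 5; the adjugate gives K⁻¹ = [[12/5, 3/5, -23/5], [8/5, 2/5, -17/5], [-9/5, -1/5, 16/5]].
W = LK⁻¹ = [[29, -25, 17], [-23, 15, -19], [28, -14, 26]] · [[12/5, 3/5, -23/5], [8/5, 2/5, -17/5], [-9/5, -1/5, 16/5]] = [[-1, 4, 6], [3, -4, -6], [-2, 6, 2]].

-6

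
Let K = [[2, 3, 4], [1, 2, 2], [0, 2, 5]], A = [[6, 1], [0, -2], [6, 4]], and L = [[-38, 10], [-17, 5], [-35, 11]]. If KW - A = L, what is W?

KW = L + A = [[-32, 11], [-17, 3], [-29, 15]].
K is on the left of W, so left-multiply by K⁻¹: W = K⁻¹(L + A).
det K = 5; the adjugate gives K⁻¹ = [[6/5, -7/5, -2/5], [-1, 2, 0], [2/5, -4/5, 1/5]].
W = K⁻¹(L + A) = [[-3, 3], [-2, -5], [-5, 5]].

W = [[-3, 3], [-2, -5], [-5, 5]]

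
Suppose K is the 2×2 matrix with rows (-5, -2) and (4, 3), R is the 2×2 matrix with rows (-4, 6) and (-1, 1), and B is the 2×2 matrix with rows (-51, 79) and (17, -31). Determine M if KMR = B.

M = K⁻¹BR⁻¹ (apply K⁻¹ on the left and R⁻¹ on the right).
K has determinant -7; K⁻¹ = [[-3/7, -2/7], [4/7, 5/7]].
det R = 2, so R⁻¹ = [[1/2, -3], [1/2, -2]].
K⁻¹B = [[17, -25], [-17, 23]].
M = (K⁻¹B)R⁻¹ = [[-4, -1], [3, 5]].

M = [[-4, -1], [3, 5]]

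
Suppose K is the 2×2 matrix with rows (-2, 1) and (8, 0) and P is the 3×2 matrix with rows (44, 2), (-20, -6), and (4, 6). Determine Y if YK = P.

Since K sits to the right of Y, Y = PK⁻¹.
det K = -8, so K⁻¹ = [[0, 1/8], [1, 1/4]].
Y = PK⁻¹ = [[44, 2], [-20, -6], [4, 6]] · [[0, 1/8], [1, 1/4]] = [[2, 6], [-6, -4], [6, 2]].

Y = [[2, 6], [-6, -4], [6, 2]]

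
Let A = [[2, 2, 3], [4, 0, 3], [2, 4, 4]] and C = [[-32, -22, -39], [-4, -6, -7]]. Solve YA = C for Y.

Since A sits to the right of Y, Y = CA⁻¹.
det A = 4, so A⁻¹ = [[-3, 1, 3/2], [-5/2, 1/2, 3/2], [4, -1, -2]].
Y = CA⁻¹ = [[-32, -22, -39], [-4, -6, -7]] · [[-3, 1, 3/2], [-5/2, 1/2, 3/2], [4, -1, -2]] = [[-5, -4, -3], [-1, 0, -1]].

Y = [[-5, -4, -3], [-1, 0, -1]]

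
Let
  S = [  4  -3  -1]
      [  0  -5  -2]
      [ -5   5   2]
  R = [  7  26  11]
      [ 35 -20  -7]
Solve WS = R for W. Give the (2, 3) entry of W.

-3

S is on the right of W, so right-multiply by S⁻¹: W = RS⁻¹.
S has determinant -5; S⁻¹ = [[0, -1/5, -1/5], [-2, -3/5, -8/5], [5, 1, 4]].
W = RS⁻¹ = [[7, 26, 11], [35, -20, -7]] · [[0, -1/5, -1/5], [-2, -3/5, -8/5], [5, 1, 4]] = [[3, -6, 1], [5, -2, -3]].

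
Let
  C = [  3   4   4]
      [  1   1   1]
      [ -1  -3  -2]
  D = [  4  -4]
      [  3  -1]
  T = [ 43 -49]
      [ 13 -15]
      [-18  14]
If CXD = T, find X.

X = [[3, -1], [-2, 3], [3, -3]]

X = C⁻¹TD⁻¹ (apply C⁻¹ on the left and D⁻¹ on the right).
C has determinant -1; C⁻¹ = [[-1, 4, 0], [-1, 2, -1], [2, -5, 1]].
det D = 8, so D⁻¹ = [[-1/8, 1/2], [-3/8, 1/2]].
C⁻¹T = [[9, -11], [1, 5], [3, -9]].
X = (C⁻¹T)D⁻¹ = [[3, -1], [-2, 3], [3, -3]].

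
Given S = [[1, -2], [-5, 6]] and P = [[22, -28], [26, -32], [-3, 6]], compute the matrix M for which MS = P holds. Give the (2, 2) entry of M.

Right-multiplying both sides by S⁻¹ gives M = PS⁻¹.
det S = -4; the adjugate gives S⁻¹ = [[-3/2, -1/2], [-5/4, -1/4]].
M = PS⁻¹ = [[22, -28], [26, -32], [-3, 6]] · [[-3/2, -1/2], [-5/4, -1/4]] = [[2, -4], [1, -5], [-3, 0]].

-5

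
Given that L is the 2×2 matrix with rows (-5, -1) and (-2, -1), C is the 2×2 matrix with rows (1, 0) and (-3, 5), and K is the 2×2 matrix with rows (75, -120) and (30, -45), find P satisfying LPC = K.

P = L⁻¹KC⁻¹ (apply L⁻¹ on the left and C⁻¹ on the right).
L has determinant 3; L⁻¹ = [[-1/3, 1/3], [2/3, -5/3]].
C has determinant 5; C⁻¹ = [[1, 0], [3/5, 1/5]].
L⁻¹K = [[-15, 25], [0, -5]].
P = (L⁻¹K)C⁻¹ = [[0, 5], [-3, -1]].

P = [[0, 5], [-3, -1]]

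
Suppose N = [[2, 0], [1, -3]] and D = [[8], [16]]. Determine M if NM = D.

M = [[4], [-4]]

Since N multiplies M on the left, M = N⁻¹D.
det N = -6; the adjugate gives N⁻¹ = [[1/2, 0], [1/6, -1/3]].
M = N⁻¹D = [[1/2, 0], [1/6, -1/3]] · [[8], [16]] = [[4], [-4]].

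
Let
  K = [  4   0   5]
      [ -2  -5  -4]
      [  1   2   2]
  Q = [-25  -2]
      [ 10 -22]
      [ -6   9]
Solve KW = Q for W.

W = [[0, -3], [2, 4], [-5, 2]]

K is on the left of W, so left-multiply by K⁻¹: W = K⁻¹Q.
K has determinant -3; K⁻¹ = [[2/3, -10/3, -25/3], [0, -1, -2], [-1/3, 8/3, 20/3]].
W = K⁻¹Q = [[2/3, -10/3, -25/3], [0, -1, -2], [-1/3, 8/3, 20/3]] · [[-25, -2], [10, -22], [-6, 9]] = [[0, -3], [2, 4], [-5, 2]].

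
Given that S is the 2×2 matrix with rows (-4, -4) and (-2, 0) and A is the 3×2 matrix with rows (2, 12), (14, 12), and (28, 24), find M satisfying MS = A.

M = [[-3, 5], [-3, -1], [-6, -2]]

Since S sits to the right of M, M = AS⁻¹.
S has determinant -8; S⁻¹ = [[0, -1/2], [-1/4, 1/2]].
M = AS⁻¹ = [[2, 12], [14, 12], [28, 24]] · [[0, -1/2], [-1/4, 1/2]] = [[-3, 5], [-3, -1], [-6, -2]].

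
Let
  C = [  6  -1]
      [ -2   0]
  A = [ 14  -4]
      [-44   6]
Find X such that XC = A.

X = [[4, 5], [-6, 4]]

Since C sits to the right of X, X = AC⁻¹.
C has determinant -2; C⁻¹ = [[0, -1/2], [-1, -3]].
X = AC⁻¹ = [[14, -4], [-44, 6]] · [[0, -1/2], [-1, -3]] = [[4, 5], [-6, 4]].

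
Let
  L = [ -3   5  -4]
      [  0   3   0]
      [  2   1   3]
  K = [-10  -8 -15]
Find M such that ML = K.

L is on the right of M, so right-multiply by L⁻¹: M = KL⁻¹.
det L = -3; the adjugate gives L⁻¹ = [[-3, 19/3, -4], [0, 1/3, 0], [2, -13/3, 3]].
M = KL⁻¹ = [[-10, -8, -15]] · [[-3, 19/3, -4], [0, 1/3, 0], [2, -13/3, 3]] = [[0, -1, -5]].

M = [[0, -1, -5]]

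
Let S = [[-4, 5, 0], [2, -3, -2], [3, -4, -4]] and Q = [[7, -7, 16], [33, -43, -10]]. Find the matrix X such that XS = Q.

S is on the right of X, so right-multiply by S⁻¹: X = QS⁻¹.
det S = -6; the adjugate gives S⁻¹ = [[-2/3, -10/3, 5/3], [-1/3, -8/3, 4/3], [-1/6, 1/6, -1/3]].
X = QS⁻¹ = [[7, -7, 16], [33, -43, -10]] · [[-2/3, -10/3, 5/3], [-1/3, -8/3, 4/3], [-1/6, 1/6, -1/3]] = [[-5, -2, -3], [-6, 3, 1]].

X = [[-5, -2, -3], [-6, 3, 1]]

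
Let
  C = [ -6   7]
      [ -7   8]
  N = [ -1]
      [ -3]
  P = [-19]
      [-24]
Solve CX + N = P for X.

X = [[3], [0]]

CX = P − N = [[-18], [-21]].
Left-multiplying both sides by C⁻¹ gives X = C⁻¹(P − N).
det C = 1; the adjugate gives C⁻¹ = [[8, -7], [7, -6]].
X = C⁻¹(P − N) = [[3], [0]].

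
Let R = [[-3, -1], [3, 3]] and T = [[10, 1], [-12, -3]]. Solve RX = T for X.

X = [[-3, 0], [-1, -1]]

R is on the left of X, so left-multiply by R⁻¹: X = R⁻¹T.
R has determinant -6; R⁻¹ = [[-1/2, -1/6], [1/2, 1/2]].
X = R⁻¹T = [[-1/2, -1/6], [1/2, 1/2]] · [[10, 1], [-12, -3]] = [[-3, 0], [-1, -1]].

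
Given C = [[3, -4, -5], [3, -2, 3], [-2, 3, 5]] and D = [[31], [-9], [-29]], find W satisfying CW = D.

Left-multiplying both sides by C⁻¹ gives W = C⁻¹D.
C has determinant 2; C⁻¹ = [[-19/2, 5/2, -11], [-21/2, 5/2, -12], [5/2, -1/2, 3]].
W = C⁻¹D = [[-19/2, 5/2, -11], [-21/2, 5/2, -12], [5/2, -1/2, 3]] · [[31], [-9], [-29]] = [[2], [0], [-5]].

W = [[2], [0], [-5]]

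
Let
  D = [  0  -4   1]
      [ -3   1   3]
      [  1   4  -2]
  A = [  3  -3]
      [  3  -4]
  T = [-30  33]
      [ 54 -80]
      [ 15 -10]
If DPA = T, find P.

P = D⁻¹TA⁻¹ (apply D⁻¹ on the left and A⁻¹ on the right).
det D = -1; the adjugate gives D⁻¹ = [[14, 4, 13], [3, 1, 3], [13, 4, 12]].
A has determinant -3; A⁻¹ = [[4/3, -1], [1, -1]].
D⁻¹T = [[-9, 12], [9, -11], [6, -11]].
P = (D⁻¹T)A⁻¹ = [[0, -3], [1, 2], [-3, 5]].

P = [[0, -3], [1, 2], [-3, 5]]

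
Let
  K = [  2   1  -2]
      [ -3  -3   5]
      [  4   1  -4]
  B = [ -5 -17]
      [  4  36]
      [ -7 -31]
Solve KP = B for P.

P = [[-5, -4], [-3, -3], [-4, 3]]

Since K multiplies P on the left, P = K⁻¹B.
det K = 4, so K⁻¹ = [[7/4, 1/2, -1/4], [2, 0, -1], [9/4, 1/2, -3/4]].
P = K⁻¹B = [[7/4, 1/2, -1/4], [2, 0, -1], [9/4, 1/2, -3/4]] · [[-5, -17], [4, 36], [-7, -31]] = [[-5, -4], [-3, -3], [-4, 3]].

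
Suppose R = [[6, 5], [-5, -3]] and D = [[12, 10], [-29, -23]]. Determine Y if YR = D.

Y = [[2, 0], [-4, 1]]

Right-multiplying both sides by R⁻¹ gives Y = DR⁻¹.
det R = 7, so R⁻¹ = [[-3/7, -5/7], [5/7, 6/7]].
Y = DR⁻¹ = [[12, 10], [-29, -23]] · [[-3/7, -5/7], [5/7, 6/7]] = [[2, 0], [-4, 1]].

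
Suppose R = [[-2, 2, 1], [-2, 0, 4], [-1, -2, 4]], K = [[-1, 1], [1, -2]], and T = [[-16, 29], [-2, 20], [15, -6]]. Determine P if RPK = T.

P = [[2, -1], [5, -5], [-3, -5]]

Left-multiply by R⁻¹ and right-multiply by K⁻¹: P = R⁻¹TK⁻¹.
det R = -4, so R⁻¹ = [[-2, 5/2, -2], [-1, 7/4, -3/2], [-1, 3/2, -1]].
K has determinant 1; K⁻¹ = [[-2, -1], [-1, -1]].
R⁻¹T = [[-3, 4], [-10, 15], [-2, 7]].
P = (R⁻¹T)K⁻¹ = [[2, -1], [5, -5], [-3, -5]].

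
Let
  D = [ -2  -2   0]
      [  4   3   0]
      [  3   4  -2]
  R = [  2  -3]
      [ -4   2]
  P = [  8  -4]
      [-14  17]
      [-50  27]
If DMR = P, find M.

M = [[-5, -2], [5, 3], [3, -3]]

M = D⁻¹PR⁻¹ (apply D⁻¹ on the left and R⁻¹ on the right).
det D = -4, so D⁻¹ = [[3/2, 1, 0], [-2, -1, 0], [-7/4, -1/2, -1/2]].
R has determinant -8; R⁻¹ = [[-1/4, -3/8], [-1/2, -1/4]].
D⁻¹P = [[-2, 11], [-2, -9], [18, -15]].
M = (D⁻¹P)R⁻¹ = [[-5, -2], [5, 3], [3, -3]].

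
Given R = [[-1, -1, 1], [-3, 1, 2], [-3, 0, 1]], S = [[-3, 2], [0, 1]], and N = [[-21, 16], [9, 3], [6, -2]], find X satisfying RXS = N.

X = [[2, 1], [-5, 2], [4, 5]]

Isolating X: multiply by R⁻¹ from the left and S⁻¹ from the right, so X = R⁻¹NS⁻¹.
R has determinant 5; R⁻¹ = [[1/5, 1/5, -3/5], [-3/5, 2/5, -1/5], [3/5, 3/5, -4/5]].
S has determinant -3; S⁻¹ = [[-1/3, 2/3], [0, 1]].
R⁻¹N = [[-6, 5], [15, -8], [-12, 13]].
X = (R⁻¹N)S⁻¹ = [[2, 1], [-5, 2], [4, 5]].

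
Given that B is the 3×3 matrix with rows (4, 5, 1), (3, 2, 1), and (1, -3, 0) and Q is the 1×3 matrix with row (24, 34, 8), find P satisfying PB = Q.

P = [[3, 5, -3]]

B is on the right of P, so right-multiply by B⁻¹: P = QB⁻¹.
det B = 6, so B⁻¹ = [[1/2, -1/2, 1/2], [1/6, -1/6, -1/6], [-11/6, 17/6, -7/6]].
P = QB⁻¹ = [[24, 34, 8]] · [[1/2, -1/2, 1/2], [1/6, -1/6, -1/6], [-11/6, 17/6, -7/6]] = [[3, 5, -3]].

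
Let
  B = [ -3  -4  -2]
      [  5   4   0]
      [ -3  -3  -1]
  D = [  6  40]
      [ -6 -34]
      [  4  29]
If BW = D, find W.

W = [[2, -2], [-4, -6], [2, -5]]

Since B multiplies W on the left, W = B⁻¹D.
det B = -2, so B⁻¹ = [[2, -1, -4], [-5/2, 3/2, 5], [3/2, -3/2, -4]].
W = B⁻¹D = [[2, -1, -4], [-5/2, 3/2, 5], [3/2, -3/2, -4]] · [[6, 40], [-6, -34], [4, 29]] = [[2, -2], [-4, -6], [2, -5]].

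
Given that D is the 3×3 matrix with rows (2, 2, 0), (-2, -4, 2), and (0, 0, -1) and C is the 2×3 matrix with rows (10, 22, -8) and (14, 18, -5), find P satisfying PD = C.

Since D sits to the right of P, P = CD⁻¹.
det D = 4, so D⁻¹ = [[1, 1/2, 1], [-1/2, -1/2, -1], [0, 0, -1]].
P = CD⁻¹ = [[10, 22, -8], [14, 18, -5]] · [[1, 1/2, 1], [-1/2, -1/2, -1], [0, 0, -1]] = [[-1, -6, -4], [5, -2, 1]].

P = [[-1, -6, -4], [5, -2, 1]]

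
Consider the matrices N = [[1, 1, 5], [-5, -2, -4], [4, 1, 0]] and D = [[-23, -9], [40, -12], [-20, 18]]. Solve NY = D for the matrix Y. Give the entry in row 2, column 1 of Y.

-4

Since N multiplies Y on the left, Y = N⁻¹D.
det N = 3; the adjugate gives N⁻¹ = [[4/3, 5/3, 2], [-16/3, -20/3, -7], [1, 1, 1]].
Y = N⁻¹D = [[4/3, 5/3, 2], [-16/3, -20/3, -7], [1, 1, 1]] · [[-23, -9], [40, -12], [-20, 18]] = [[-4, 4], [-4, 2], [-3, -3]].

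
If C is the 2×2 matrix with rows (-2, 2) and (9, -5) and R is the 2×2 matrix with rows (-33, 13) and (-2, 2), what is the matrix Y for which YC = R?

Right-multiplying both sides by C⁻¹ gives Y = RC⁻¹.
det C = -8; the adjugate gives C⁻¹ = [[5/8, 1/4], [9/8, 1/4]].
Y = RC⁻¹ = [[-33, 13], [-2, 2]] · [[5/8, 1/4], [9/8, 1/4]] = [[-6, -5], [1, 0]].

Y = [[-6, -5], [1, 0]]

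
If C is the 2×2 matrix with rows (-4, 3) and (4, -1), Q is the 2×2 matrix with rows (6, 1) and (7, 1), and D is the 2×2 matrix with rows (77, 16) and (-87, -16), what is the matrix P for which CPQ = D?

P = [[-5, 1], [5, -5]]

Left-multiply by C⁻¹ and right-multiply by Q⁻¹: P = C⁻¹DQ⁻¹.
C has determinant -8; C⁻¹ = [[1/8, 3/8], [1/2, 1/2]].
det Q = -1, so Q⁻¹ = [[-1, 1], [7, -6]].
C⁻¹D = [[-23, -4], [-5, 0]].
P = (C⁻¹D)Q⁻¹ = [[-5, 1], [5, -5]].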